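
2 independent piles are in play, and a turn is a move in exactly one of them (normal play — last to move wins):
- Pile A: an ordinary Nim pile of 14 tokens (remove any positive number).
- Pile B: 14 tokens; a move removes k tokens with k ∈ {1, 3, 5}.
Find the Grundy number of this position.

Pile A is a plain Nim pile of size 14, so its Grundy value is 14.
For pile B, compute g(0), g(1), … with moves {1, 3, 5}:
k:     0  1  2  3  4  5  6  7  8  9 10 11 12 13 14
g(k):  0  1  0  1  0  1  0  1  0  1  0  1  0  1  0
So g(14) = 0.
The value of a disjunctive sum is the nim-sum of the parts.
Combined value = 14 XOR 0 = 14.

14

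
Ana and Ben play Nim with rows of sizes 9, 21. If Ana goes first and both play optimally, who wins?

Ana wins

Compute the nim-sum pairwise:
9 ^ 21 = 28
The nim-sum is 28 ≠ 0, so this is an N-position: the player to move can win; Ana has a winning move.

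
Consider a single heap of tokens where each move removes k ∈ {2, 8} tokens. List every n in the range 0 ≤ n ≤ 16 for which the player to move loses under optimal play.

Grundy values for subtraction set {2, 8}:
k:     0  1  2  3  4  5  6  7  8  9 10 11 12 13 14 15 16
g(k):  0  0  1  1  0  0  1  1  2  2  0  0  1  1  0  0  1
The P-positions (g = 0) in 0..16 are 0, 1, 4, 5, 10, 11, 14, 15.

0, 1, 4, 5, 10, 11, 14, 15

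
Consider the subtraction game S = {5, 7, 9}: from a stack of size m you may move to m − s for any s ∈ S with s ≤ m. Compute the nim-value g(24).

2

Build the Grundy sequence with g(k) = mex{g(k−s) : s ∈ {5, 7, 9}, s ≤ k}:
k:     0  1  2  3  4  5  6  7  8  9 10 11 12 13 14 15 16 17 18 19 20 21 22 23 24
g(k):  0  0  0  0  0  1  1  1  1  1  2  2  2  2  0  0  0  0  0  1  1  1  1  1  2
So g(24) = 2.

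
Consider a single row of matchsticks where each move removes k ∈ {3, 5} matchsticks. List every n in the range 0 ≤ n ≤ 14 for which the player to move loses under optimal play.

0, 1, 2, 8, 9, 10

Build the Grundy sequence with g(k) = mex{g(k−s) : s ∈ {3, 5}, s ≤ k}:
k:     0  1  2  3  4  5  6  7  8  9 10 11 12 13 14
g(k):  0  0  0  1  1  1  2  2  0  0  0  1  1  1  2
The P-positions (g = 0) in 0..14 are 0, 1, 2, 8, 9, 10.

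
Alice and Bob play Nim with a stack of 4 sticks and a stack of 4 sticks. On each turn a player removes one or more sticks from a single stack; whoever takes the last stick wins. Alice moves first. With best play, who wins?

Bob wins

Nim-sum: 4 ^ 4 = 0.
The nim-sum is 0, so this is a P-position: the player to move is in a losing position under optimal play; Alice is about to move from it and so loses — Bob wins.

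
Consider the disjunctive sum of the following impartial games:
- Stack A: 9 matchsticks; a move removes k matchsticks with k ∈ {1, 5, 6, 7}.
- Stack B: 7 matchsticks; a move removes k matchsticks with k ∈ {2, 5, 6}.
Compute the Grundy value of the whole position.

For stack A, compute g(0), g(1), … with moves {1, 5, 6, 7}:
g(0) = mex{} = 0
g(1) = mex{0} = 1
g(2) = mex{1} = 0
g(3) = mex{0} = 1
g(4) = mex{1} = 0
g(5) = mex{0} = 1
g(6) = mex{0,1} = 2
g(7) = mex{0,1,2} = 3
g(8) = mex{0,1,3} = 2
g(9) = mex{0,1,2} = 3
So g(9) = 3.
Build the Grundy sequence for stack B with g(k) = mex{g(k−s) : s ∈ {2, 5, 6}, s ≤ k}:
g(0) = mex{} = 0
g(1) = mex{} = 0
g(2) = mex{0} = 1
g(3) = mex{0} = 1
g(4) = mex{1} = 0
g(5) = mex{0,1} = 2
g(6) = mex{0} = 1
g(7) = mex{0,1,2} = 3
So g(7) = 3.
By the Sprague-Grundy theorem, the Grundy value of a sum of independent games is the XOR of the component values.
Combined value = 3 XOR 3 = 0.

0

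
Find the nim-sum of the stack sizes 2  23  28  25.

Compute the nim-sum pairwise:
2 ^ 23 = 21
21 ^ 28 = 9
9 ^ 25 = 16

16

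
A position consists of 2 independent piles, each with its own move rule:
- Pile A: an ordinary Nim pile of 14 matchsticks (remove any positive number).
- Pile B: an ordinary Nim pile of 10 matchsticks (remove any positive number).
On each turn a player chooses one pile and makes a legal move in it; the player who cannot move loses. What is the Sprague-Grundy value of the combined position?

4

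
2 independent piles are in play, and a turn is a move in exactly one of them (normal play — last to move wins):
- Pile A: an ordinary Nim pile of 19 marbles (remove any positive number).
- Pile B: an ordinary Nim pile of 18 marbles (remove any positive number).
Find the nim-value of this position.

1

Pile A is a plain Nim pile of size 19, so its Grundy value is 19.
Pile B is a plain Nim pile of size 18, so its Grundy value is 18.
The value of a disjunctive sum is the nim-sum of the parts.
Combined value = 19 XOR 18 = 1.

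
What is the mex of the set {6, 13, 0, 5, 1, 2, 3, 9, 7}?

The values 0, 1, 2, 3 are all present; 4 is the first non-negative integer missing from the set.

4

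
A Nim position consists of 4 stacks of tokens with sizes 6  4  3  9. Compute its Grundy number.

8

Write each in binary and XOR column by column:
  0110  (6)
  0100  (4)
  0011  (3)
  1001  (9)
  ----
  1000  (8)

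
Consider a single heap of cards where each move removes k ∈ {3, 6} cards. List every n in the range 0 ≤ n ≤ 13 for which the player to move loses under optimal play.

0, 1, 2, 9, 10, 11

Build the Grundy sequence with g(k) = mex{g(k−s) : s ∈ {3, 6}, s ≤ k}:
k:     0  1  2  3  4  5  6  7  8  9 10 11 12 13
g(k):  0  0  0  1  1  1  2  2  2  0  0  0  1  1
The P-positions (g = 0) in 0..13 are 0, 1, 2, 9, 10, 11.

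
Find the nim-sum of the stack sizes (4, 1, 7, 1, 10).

9

Nim-sum: 4 ^ 1 ^ 7 ^ 1 ^ 10 = 9.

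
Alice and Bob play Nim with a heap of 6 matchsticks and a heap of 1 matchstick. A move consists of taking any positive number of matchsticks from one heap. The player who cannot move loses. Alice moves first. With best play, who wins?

In binary:
  110  (6)
  001  (1)
  ---
  111  (7)
The nim-sum is 7 ≠ 0, so this is an N-position: the player to move can win; Alice has a winning move.

Alice wins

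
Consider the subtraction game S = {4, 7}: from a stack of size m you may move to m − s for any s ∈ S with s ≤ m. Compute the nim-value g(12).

Build the Grundy sequence with g(k) = mex{g(k−s) : s ∈ {4, 7}, s ≤ k}:
g(0) = mex{} = 0
g(1) = mex{} = 0
g(2) = mex{} = 0
g(3) = mex{} = 0
g(4) = mex{0} = 1
g(5) = mex{0} = 1
g(6) = mex{0} = 1
g(7) = mex{0} = 1
g(8) = mex{0,1} = 2
g(9) = mex{0,1} = 2
g(10) = mex{0,1} = 2
g(11) = mex{1} = 0
g(12) = mex{1,2} = 0
So g(12) = 0.

0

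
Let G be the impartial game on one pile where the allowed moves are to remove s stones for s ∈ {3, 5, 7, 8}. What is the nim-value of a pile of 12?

Grundy values for subtraction set {3, 5, 7, 8}:
k:     0  1  2  3  4  5  6  7  8  9 10 11 12
g(k):  0  0  0  1  1  1  2  2  2  3  3  0  0
So g(12) = 0.

0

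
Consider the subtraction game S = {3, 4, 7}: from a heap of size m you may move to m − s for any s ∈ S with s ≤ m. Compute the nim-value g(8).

Compute g(0), g(1), … for moves {3, 4, 7}:
g(0) = mex{} = 0
g(1) = mex{} = 0
g(2) = mex{} = 0
g(3) = mex{0} = 1
g(4) = mex{0} = 1
g(5) = mex{0} = 1
g(6) = mex{0,1} = 2
g(7) = mex{0,1} = 2
g(8) = mex{0,1} = 2
So g(8) = 2.

2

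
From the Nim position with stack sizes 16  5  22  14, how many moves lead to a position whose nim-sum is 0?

1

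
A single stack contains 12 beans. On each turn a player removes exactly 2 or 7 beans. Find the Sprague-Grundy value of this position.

Compute g(0), g(1), … for moves {2, 7}:
k:     0  1  2  3  4  5  6  7  8  9 10 11 12
g(k):  0  0  1  1  0  0  1  1  2  0  0  1  1
So g(12) = 1.

1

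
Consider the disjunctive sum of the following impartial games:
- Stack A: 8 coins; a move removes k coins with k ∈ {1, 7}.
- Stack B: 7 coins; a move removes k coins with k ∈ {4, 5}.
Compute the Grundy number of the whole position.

Build the Grundy sequence for stack A with g(k) = mex{g(k−s) : s ∈ {1, 7}, s ≤ k}:
k:     0  1  2  3  4  5  6  7  8
g(k):  0  1  0  1  0  1  0  1  0
So g(8) = 0.
Grundy values for stack B (subtraction set {4, 5}):
k:     0  1  2  3  4  5  6  7
g(k):  0  0  0  0  1  1  1  1
So g(7) = 1.
The value of a disjunctive sum is the nim-sum of the parts.
Combined value = 0 XOR 1 = 1.

1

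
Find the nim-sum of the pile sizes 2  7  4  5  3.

7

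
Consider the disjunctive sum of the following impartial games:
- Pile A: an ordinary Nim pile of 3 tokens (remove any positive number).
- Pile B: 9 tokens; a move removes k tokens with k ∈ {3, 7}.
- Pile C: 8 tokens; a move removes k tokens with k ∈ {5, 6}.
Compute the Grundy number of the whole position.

Pile A is a plain Nim pile of size 3, so its Grundy value is 3.
For pile B, compute g(0), g(1), … with moves {3, 7}:
g(0) = mex{} = 0
g(1) = mex{} = 0
g(2) = mex{} = 0
g(3) = mex{0} = 1
g(4) = mex{0} = 1
g(5) = mex{0} = 1
g(6) = mex{1} = 0
g(7) = mex{0,1} = 2
g(8) = mex{0,1} = 2
g(9) = mex{0} = 1
So g(9) = 1.
Build the Grundy sequence for pile C with g(k) = mex{g(k−s) : s ∈ {5, 6}, s ≤ k}:
g(0) = mex{} = 0
g(1) = mex{} = 0
g(2) = mex{} = 0
g(3) = mex{} = 0
g(4) = mex{} = 0
g(5) = mex{0} = 1
g(6) = mex{0} = 1
g(7) = mex{0} = 1
g(8) = mex{0} = 1
So g(8) = 1.
By the Sprague-Grundy theorem, the Grundy value of a sum of independent games is the XOR of the component values.
Combined value = 3 XOR 1 XOR 1 = 3.

3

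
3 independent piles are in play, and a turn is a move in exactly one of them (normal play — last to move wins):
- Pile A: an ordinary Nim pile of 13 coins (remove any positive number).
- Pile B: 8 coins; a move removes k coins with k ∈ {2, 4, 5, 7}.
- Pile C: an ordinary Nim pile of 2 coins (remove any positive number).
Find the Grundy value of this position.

11

Pile A is a plain Nim pile of size 13, so its Grundy value is 13.
For pile B, compute g(0), g(1), … with moves {2, 4, 5, 7}:
k:     0  1  2  3  4  5  6  7  8
g(k):  0  0  1  1  2  2  3  3  4
So g(8) = 4.
Pile C is a plain Nim pile of size 2, so its Grundy value is 2.
The value of a disjunctive sum is the nim-sum of the parts.
Combined value = 13 ⊕ 4 ⊕ 2 = 11.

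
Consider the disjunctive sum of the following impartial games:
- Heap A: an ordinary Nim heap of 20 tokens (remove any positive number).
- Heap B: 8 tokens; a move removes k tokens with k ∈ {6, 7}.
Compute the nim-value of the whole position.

Heap A is a plain Nim heap of size 20, so its Grundy value is 20.
Grundy values for heap B (subtraction set {6, 7}):
g(0) = mex{} = 0
g(1) = mex{} = 0
g(2) = mex{} = 0
g(3) = mex{} = 0
g(4) = mex{} = 0
g(5) = mex{} = 0
g(6) = mex{0} = 1
g(7) = mex{0} = 1
g(8) = mex{0} = 1
So g(8) = 1.
The value of a disjunctive sum is the nim-sum of the parts.
Combined value = 20 XOR 1 = 21.

21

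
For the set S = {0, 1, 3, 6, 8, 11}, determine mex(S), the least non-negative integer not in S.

The values 0, 1 are all present; 2 is the first non-negative integer missing from the set.

2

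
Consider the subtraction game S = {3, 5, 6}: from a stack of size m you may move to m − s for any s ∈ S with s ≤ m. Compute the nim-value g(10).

0

Build the Grundy sequence with g(k) = mex{g(k−s) : s ∈ {3, 5, 6}, s ≤ k}:
g(0) = mex{} = 0
g(1) = mex{} = 0
g(2) = mex{} = 0
g(3) = mex{0} = 1
g(4) = mex{0} = 1
g(5) = mex{0} = 1
g(6) = mex{0,1} = 2
g(7) = mex{0,1} = 2
g(8) = mex{0,1} = 2
g(9) = mex{1,2} = 0
g(10) = mex{1,2} = 0
So g(10) = 0.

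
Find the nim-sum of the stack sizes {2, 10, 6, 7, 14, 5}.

2

Bitwise XOR of the heap sizes:
  0010  (2)
  1010  (10)
  0110  (6)
  0111  (7)
  1110  (14)
  0101  (5)
  ----
  0010  (2)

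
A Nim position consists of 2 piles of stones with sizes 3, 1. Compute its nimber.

2

Nim-sum: 3 ⊕ 1 = 2.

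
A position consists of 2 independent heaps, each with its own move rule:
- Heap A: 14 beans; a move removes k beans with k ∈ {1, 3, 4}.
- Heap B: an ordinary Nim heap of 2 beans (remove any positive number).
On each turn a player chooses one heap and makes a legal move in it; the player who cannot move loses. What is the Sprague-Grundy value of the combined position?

Grundy values for heap A (subtraction set {1, 3, 4}):
g(0) = mex{} = 0
g(1) = mex{0} = 1
g(2) = mex{1} = 0
g(3) = mex{0} = 1
g(4) = mex{0,1} = 2
g(5) = mex{0,1,2} = 3
g(6) = mex{0,1,3} = 2
g(7) = mex{1,2} = 0
g(8) = mex{0,2,3} = 1
g(9) = mex{1,2,3} = 0
g(10) = mex{0,2} = 1
g(11) = mex{0,1} = 2
g(12) = mex{0,1,2} = 3
g(13) = mex{0,1,3} = 2
g(14) = mex{1,2} = 0
So g(14) = 0.
Heap B is a plain Nim heap of size 2, so its Grundy value is 2.
The value of a disjunctive sum is the nim-sum of the parts.
Combined value = 0 ⊕ 2 = 2.

2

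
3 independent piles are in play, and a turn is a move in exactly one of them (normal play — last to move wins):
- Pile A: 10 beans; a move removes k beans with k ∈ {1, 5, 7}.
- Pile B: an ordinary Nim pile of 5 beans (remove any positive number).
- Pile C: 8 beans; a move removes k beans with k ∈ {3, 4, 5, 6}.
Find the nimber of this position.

7

Build the Grundy sequence for pile A with g(k) = mex{g(k−s) : s ∈ {1, 5, 7}, s ≤ k}:
g(0) = mex{} = 0
g(1) = mex{0} = 1
g(2) = mex{1} = 0
g(3) = mex{0} = 1
g(4) = mex{1} = 0
g(5) = mex{0} = 1
g(6) = mex{1} = 0
g(7) = mex{0} = 1
g(8) = mex{1} = 0
g(9) = mex{0} = 1
g(10) = mex{1} = 0
So g(10) = 0.
Pile B is a plain Nim pile of size 5, so its Grundy value is 5.
Grundy values for pile C (subtraction set {3, 4, 5, 6}):
k:     0  1  2  3  4  5  6  7  8
g(k):  0  0  0  1  1  1  2  2  2
So g(8) = 2.
The value of a disjunctive sum is the nim-sum of the parts.
Combined value = 0 ⊕ 5 ⊕ 2 = 7.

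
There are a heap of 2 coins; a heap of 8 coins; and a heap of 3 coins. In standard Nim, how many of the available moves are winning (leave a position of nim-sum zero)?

1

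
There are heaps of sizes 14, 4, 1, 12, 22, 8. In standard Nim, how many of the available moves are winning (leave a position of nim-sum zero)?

In binary:
  01110  (14)
  00100  (4)
  00001  (1)
  01100  (12)
  10110  (22)
  01000  (8)
  -----
  11001  (25)
The overall nim-sum is X = 25. A heap of size p has a winning move iff p XOR X < p (reduce it to p XOR X).
  14: 14 XOR 25 = 23 ≥ 14 — no move.
  4: 4 XOR 25 = 29 ≥ 4 — no move.
  1: 1 XOR 25 = 24 ≥ 1 — no move.
  12: 12 XOR 25 = 21 ≥ 12 — no move.
  22: 22 XOR 25 = 15 < 22 — winning move (to 15).
  8: 8 XOR 25 = 17 ≥ 8 — no move.
That gives 1 winning move.

1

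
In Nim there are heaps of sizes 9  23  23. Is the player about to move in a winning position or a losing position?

Compute the nim-sum pairwise:
9 ⊕ 23 = 30
30 ⊕ 23 = 9
The nim-sum is 9 ≠ 0, so this is an N-position: the player to move can win.

Winning position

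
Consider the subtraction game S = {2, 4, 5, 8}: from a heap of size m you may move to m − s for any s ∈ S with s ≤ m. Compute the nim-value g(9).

1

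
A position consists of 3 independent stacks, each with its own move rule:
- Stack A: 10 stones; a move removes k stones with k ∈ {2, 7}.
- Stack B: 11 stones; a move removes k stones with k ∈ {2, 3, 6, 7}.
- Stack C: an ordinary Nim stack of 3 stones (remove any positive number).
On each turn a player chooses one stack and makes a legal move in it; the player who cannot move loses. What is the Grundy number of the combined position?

2

For stack A, compute g(0), g(1), … with moves {2, 7}:
k:     0  1  2  3  4  5  6  7  8  9 10
g(k):  0  0  1  1  0  0  1  1  2  0  0
So g(10) = 0.
Grundy values for stack B (subtraction set {2, 3, 6, 7}):
k:     0  1  2  3  4  5  6  7  8  9 10 11
g(k):  0  0  1  1  2  0  3  1  2  0  0  1
So g(11) = 1.
Stack C is a plain Nim stack of size 3, so its Grundy value is 3.
The value of a disjunctive sum is the nim-sum of the parts.
Combined value = 0 ⊕ 1 ⊕ 3 = 2.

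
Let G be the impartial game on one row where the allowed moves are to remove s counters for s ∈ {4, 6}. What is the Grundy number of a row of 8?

Grundy values for subtraction set {4, 6}:
k:     0  1  2  3  4  5  6  7  8
g(k):  0  0  0  0  1  1  1  1  2
So g(8) = 2.

2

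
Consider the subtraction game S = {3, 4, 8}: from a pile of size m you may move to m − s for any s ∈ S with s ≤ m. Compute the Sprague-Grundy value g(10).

1

Compute g(0), g(1), … for moves {3, 4, 8}:
k:     0  1  2  3  4  5  6  7  8  9 10
g(k):  0  0  0  1  1  1  2  0  2  3  1
So g(10) = 1.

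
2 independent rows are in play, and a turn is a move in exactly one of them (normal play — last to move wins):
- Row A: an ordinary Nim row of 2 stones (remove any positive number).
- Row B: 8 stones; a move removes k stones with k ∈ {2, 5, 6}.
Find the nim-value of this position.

2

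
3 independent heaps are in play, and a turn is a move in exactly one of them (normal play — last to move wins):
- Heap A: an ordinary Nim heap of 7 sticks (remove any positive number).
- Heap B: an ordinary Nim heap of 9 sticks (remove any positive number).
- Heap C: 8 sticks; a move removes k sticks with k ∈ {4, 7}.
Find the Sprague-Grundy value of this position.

Heap A is a plain Nim heap of size 7, so its Grundy value is 7.
Heap B is a plain Nim heap of size 9, so its Grundy value is 9.
Grundy values for heap C (subtraction set {4, 7}):
k:     0  1  2  3  4  5  6  7  8
g(k):  0  0  0  0  1  1  1  1  2
So g(8) = 2.
By the Sprague-Grundy theorem, the Grundy value of a sum of independent games is the XOR of the component values.
Combined value = 7 ⊕ 9 ⊕ 2 = 12.

12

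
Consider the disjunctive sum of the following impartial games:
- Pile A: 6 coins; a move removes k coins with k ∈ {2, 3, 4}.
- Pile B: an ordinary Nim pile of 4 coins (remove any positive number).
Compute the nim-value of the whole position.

4

For pile A, compute g(0), g(1), … with moves {2, 3, 4}:
k:     0  1  2  3  4  5  6
g(k):  0  0  1  1  2  2  0
So g(6) = 0.
Pile B is a plain Nim pile of size 4, so its Grundy value is 4.
By the Sprague-Grundy theorem, the Grundy value of a sum of independent games is the XOR of the component values.
Combined value = 0 XOR 4 = 4.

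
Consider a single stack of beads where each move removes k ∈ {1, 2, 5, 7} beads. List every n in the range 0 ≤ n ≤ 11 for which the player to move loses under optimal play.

0, 3, 6, 9

Build the Grundy sequence with g(k) = mex{g(k−s) : s ∈ {1, 2, 5, 7}, s ≤ k}:
g(0) = mex{} = 0
g(1) = mex{0} = 1
g(2) = mex{0,1} = 2
g(3) = mex{1,2} = 0
g(4) = mex{0,2} = 1
g(5) = mex{0,1} = 2
g(6) = mex{1,2} = 0
g(7) = mex{0,2} = 1
g(8) = mex{0,1} = 2
g(9) = mex{1,2} = 0
g(10) = mex{0,2} = 1
g(11) = mex{0,1} = 2
The P-positions (g = 0) in 0..11 are 0, 3, 6, 9.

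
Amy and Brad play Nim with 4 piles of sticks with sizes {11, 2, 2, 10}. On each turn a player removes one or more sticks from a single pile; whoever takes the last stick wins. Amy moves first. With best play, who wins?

Amy wins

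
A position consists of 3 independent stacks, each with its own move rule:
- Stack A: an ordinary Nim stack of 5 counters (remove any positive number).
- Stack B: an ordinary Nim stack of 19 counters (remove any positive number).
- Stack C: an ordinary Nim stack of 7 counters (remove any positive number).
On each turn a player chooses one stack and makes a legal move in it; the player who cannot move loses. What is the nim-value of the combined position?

Stack A is a plain Nim stack of size 5, so its Grundy value is 5.
Stack B is a plain Nim stack of size 19, so its Grundy value is 19.
Stack C is a plain Nim stack of size 7, so its Grundy value is 7.
The value of a disjunctive sum is the nim-sum of the parts.
Combined value = 5 XOR 19 XOR 7 = 17.

17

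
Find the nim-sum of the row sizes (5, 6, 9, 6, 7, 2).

9

Nim-sum: 5 ^ 6 ^ 9 ^ 6 ^ 7 ^ 2 = 9.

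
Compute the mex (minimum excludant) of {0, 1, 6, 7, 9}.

The values 0, 1 are all present; 2 is the first non-negative integer missing from the set.

2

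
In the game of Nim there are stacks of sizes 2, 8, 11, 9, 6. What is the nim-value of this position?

14

Compute the nim-sum pairwise:
2 ^ 8 = 10
10 ^ 11 = 1
1 ^ 9 = 8
8 ^ 6 = 14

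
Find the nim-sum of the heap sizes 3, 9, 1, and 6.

Nim-sum: 3 ⊕ 9 ⊕ 1 ⊕ 6 = 13.

13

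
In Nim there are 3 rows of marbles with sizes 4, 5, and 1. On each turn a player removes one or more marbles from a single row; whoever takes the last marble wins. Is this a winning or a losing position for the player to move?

Losing position

Bitwise XOR of the heap sizes:
  100  (4)
  101  (5)
  001  (1)
  ---
  000  (0)
The nim-sum is 0, so this is a P-position: the player to move is in a losing position under optimal play.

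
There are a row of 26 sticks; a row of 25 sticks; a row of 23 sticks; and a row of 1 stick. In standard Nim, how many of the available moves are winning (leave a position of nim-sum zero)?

3

Write each in binary and XOR column by column:
  11010  (26)
  11001  (25)
  10111  (23)
  00001  (1)
  -----
  10101  (21)
The overall nim-sum is X = 21. A row of size p has a winning move iff p XOR X < p (reduce it to p XOR X).
  26: 26 XOR 21 = 15 < 26 — winning move (to 15).
  25: 25 XOR 21 = 12 < 25 — winning move (to 12).
  23: 23 XOR 21 = 2 < 23 — winning move (to 2).
  1: 1 XOR 21 = 20 ≥ 1 — no move.
That gives 3 winning moves.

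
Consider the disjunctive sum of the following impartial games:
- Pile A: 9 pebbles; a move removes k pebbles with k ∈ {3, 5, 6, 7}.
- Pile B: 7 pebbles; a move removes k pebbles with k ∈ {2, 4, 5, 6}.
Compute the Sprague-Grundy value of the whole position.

0

Grundy values for pile A (subtraction set {3, 5, 6, 7}):
g(0) = mex{} = 0
g(1) = mex{} = 0
g(2) = mex{} = 0
g(3) = mex{0} = 1
g(4) = mex{0} = 1
g(5) = mex{0} = 1
g(6) = mex{0,1} = 2
g(7) = mex{0,1} = 2
g(8) = mex{0,1} = 2
g(9) = mex{0,1,2} = 3
So g(9) = 3.
For pile B, compute g(0), g(1), … with moves {2, 4, 5, 6}:
k:     0  1  2  3  4  5  6  7
g(k):  0  0  1  1  2  2  3  3
So g(7) = 3.
The value of a disjunctive sum is the nim-sum of the parts.
Combined value = 3 ⊕ 3 = 0.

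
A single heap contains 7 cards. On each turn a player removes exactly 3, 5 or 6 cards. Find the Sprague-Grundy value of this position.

2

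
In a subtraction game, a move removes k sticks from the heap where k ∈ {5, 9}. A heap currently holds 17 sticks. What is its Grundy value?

Grundy values for subtraction set {5, 9}:
k:     0  1  2  3  4  5  6  7  8  9 10 11 12 13 14 15 16 17
g(k):  0  0  0  0  0  1  1  1  1  1  2  2  2  2  0  0  0  0
So g(17) = 0.

0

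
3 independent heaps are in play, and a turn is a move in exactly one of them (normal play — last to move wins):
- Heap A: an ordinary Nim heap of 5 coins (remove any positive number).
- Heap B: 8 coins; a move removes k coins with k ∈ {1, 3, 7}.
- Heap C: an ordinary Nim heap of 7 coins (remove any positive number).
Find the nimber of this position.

2

Heap A is a plain Nim heap of size 5, so its Grundy value is 5.
Grundy values for heap B (subtraction set {1, 3, 7}):
k:     0  1  2  3  4  5  6  7  8
g(k):  0  1  0  1  0  1  0  1  0
So g(8) = 0.
Heap C is a plain Nim heap of size 7, so its Grundy value is 7.
The value of a disjunctive sum is the nim-sum of the parts.
Combined value = 5 ⊕ 0 ⊕ 7 = 2.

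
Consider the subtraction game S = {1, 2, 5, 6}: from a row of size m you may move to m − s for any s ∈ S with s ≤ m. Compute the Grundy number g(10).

Build the Grundy sequence with g(k) = mex{g(k−s) : s ∈ {1, 2, 5, 6}, s ≤ k}:
k:     0  1  2  3  4  5  6  7  8  9 10
g(k):  0  1  2  0  1  2  3  0  1  2  0
So g(10) = 0.

0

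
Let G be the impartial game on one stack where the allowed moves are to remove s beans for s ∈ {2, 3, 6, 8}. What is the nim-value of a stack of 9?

Grundy values for subtraction set {2, 3, 6, 8}:
g(0) = mex{} = 0
g(1) = mex{} = 0
g(2) = mex{0} = 1
g(3) = mex{0} = 1
g(4) = mex{0,1} = 2
g(5) = mex{1} = 0
g(6) = mex{0,1,2} = 3
g(7) = mex{0,2} = 1
g(8) = mex{0,1,3} = 2
g(9) = mex{0,1,3} = 2
So g(9) = 2.

2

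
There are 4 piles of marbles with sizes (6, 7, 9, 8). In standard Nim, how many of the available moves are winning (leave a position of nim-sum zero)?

Compute the nim-sum pairwise:
6 XOR 7 = 1
1 XOR 9 = 8
8 XOR 8 = 0
The nim-sum is already 0, so every move leaves a nonzero nim-sum — there are no winning moves.

0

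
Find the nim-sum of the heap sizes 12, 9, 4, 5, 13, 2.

Nim-sum: 12 ^ 9 ^ 4 ^ 5 ^ 13 ^ 2 = 11.

11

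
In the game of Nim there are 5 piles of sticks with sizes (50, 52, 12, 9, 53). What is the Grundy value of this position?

Nim-sum: 50 XOR 52 XOR 12 XOR 9 XOR 53 = 54.

54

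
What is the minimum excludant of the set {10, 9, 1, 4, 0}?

The values 0, 1 are all present; 2 is the first non-negative integer missing from the set.

2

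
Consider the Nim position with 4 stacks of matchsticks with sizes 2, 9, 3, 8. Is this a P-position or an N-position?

Compute the nim-sum pairwise:
2 ^ 9 = 11
11 ^ 3 = 8
8 ^ 8 = 0
The nim-sum is 0, so this is a P-position: the player to move is in a losing position under optimal play.

P-position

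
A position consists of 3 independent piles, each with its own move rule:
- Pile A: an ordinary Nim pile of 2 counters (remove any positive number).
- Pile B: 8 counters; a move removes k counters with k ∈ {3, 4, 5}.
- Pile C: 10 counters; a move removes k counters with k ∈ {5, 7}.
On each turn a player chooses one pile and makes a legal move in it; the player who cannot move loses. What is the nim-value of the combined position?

Pile A is a plain Nim pile of size 2, so its Grundy value is 2.
Grundy values for pile B (subtraction set {3, 4, 5}):
k:     0  1  2  3  4  5  6  7  8
g(k):  0  0  0  1  1  1  2  2  0
So g(8) = 0.
Build the Grundy sequence for pile C with g(k) = mex{g(k−s) : s ∈ {5, 7}, s ≤ k}:
g(0) = mex{} = 0
g(1) = mex{} = 0
g(2) = mex{} = 0
g(3) = mex{} = 0
g(4) = mex{} = 0
g(5) = mex{0} = 1
g(6) = mex{0} = 1
g(7) = mex{0} = 1
g(8) = mex{0} = 1
g(9) = mex{0} = 1
g(10) = mex{0,1} = 2
So g(10) = 2.
By the Sprague-Grundy theorem, the Grundy value of a sum of independent games is the XOR of the component values.
Combined value = 2 ⊕ 0 ⊕ 2 = 0.

0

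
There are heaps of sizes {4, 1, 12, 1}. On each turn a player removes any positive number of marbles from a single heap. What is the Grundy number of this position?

Compute the nim-sum pairwise:
4 XOR 1 = 5
5 XOR 12 = 9
9 XOR 1 = 8

8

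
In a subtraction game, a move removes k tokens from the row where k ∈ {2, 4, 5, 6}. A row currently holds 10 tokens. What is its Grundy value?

Grundy values for subtraction set {2, 4, 5, 6}:
k:     0  1  2  3  4  5  6  7  8  9 10
g(k):  0  0  1  1  2  2  3  3  0  0  1
So g(10) = 1.

1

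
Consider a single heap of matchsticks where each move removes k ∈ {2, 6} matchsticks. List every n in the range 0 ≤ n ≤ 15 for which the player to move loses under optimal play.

0, 1, 4, 5, 8, 9, 12, 13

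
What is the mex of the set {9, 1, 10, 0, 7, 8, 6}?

The values 0, 1 are all present; 2 is the first non-negative integer missing from the set.

2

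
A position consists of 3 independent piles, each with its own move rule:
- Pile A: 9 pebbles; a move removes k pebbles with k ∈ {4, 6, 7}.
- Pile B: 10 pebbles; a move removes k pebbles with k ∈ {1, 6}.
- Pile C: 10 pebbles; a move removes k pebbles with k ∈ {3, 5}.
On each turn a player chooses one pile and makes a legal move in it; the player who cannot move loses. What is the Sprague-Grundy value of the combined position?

For pile A, compute g(0), g(1), … with moves {4, 6, 7}:
k:     0  1  2  3  4  5  6  7  8  9
g(k):  0  0  0  0  1  1  1  1  2  2
So g(9) = 2.
Build the Grundy sequence for pile B with g(k) = mex{g(k−s) : s ∈ {1, 6}, s ≤ k}:
k:     0  1  2  3  4  5  6  7  8  9 10
g(k):  0  1  0  1  0  1  2  0  1  0  1
So g(10) = 1.
Build the Grundy sequence for pile C with g(k) = mex{g(k−s) : s ∈ {3, 5}, s ≤ k}:
k:     0  1  2  3  4  5  6  7  8  9 10
g(k):  0  0  0  1  1  1  2  2  0  0  0
So g(10) = 0.
The value of a disjunctive sum is the nim-sum of the parts.
Combined value = 2 XOR 1 XOR 0 = 3.

3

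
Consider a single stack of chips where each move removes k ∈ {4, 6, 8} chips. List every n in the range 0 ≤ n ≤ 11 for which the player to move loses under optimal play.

Compute g(0), g(1), … for moves {4, 6, 8}:
k:     0  1  2  3  4  5  6  7  8  9 10 11
g(k):  0  0  0  0  1  1  1  1  2  2  2  2
The P-positions (g = 0) in 0..11 are 0, 1, 2, 3.

0, 1, 2, 3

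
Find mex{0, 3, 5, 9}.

0 is in the set but 1 is not, so the mex is 1.

1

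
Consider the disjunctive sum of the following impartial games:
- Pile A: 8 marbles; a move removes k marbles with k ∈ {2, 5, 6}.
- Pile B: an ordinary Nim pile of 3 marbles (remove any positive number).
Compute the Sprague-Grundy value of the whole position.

Grundy values for pile A (subtraction set {2, 5, 6}):
g(0) = mex{} = 0
g(1) = mex{} = 0
g(2) = mex{0} = 1
g(3) = mex{0} = 1
g(4) = mex{1} = 0
g(5) = mex{0,1} = 2
g(6) = mex{0} = 1
g(7) = mex{0,1,2} = 3
g(8) = mex{1} = 0
So g(8) = 0.
Pile B is a plain Nim pile of size 3, so its Grundy value is 3.
The value of a disjunctive sum is the nim-sum of the parts.
Combined value = 0 ⊕ 3 = 3.

3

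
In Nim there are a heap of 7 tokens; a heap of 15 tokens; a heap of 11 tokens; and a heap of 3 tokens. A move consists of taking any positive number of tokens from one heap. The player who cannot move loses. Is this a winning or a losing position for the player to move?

Losing position

In binary:
  0111  (7)
  1111  (15)
  1011  (11)
  0011  (3)
  ----
  0000  (0)
The nim-sum is 0, so this is a P-position: the player to move is in a losing position under optimal play.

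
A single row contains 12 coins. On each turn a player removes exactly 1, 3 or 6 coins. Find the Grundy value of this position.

1

Grundy values for subtraction set {1, 3, 6}:
k:     0  1  2  3  4  5  6  7  8  9 10 11 12
g(k):  0  1  0  1  0  1  2  3  2  0  1  0  1
So g(12) = 1.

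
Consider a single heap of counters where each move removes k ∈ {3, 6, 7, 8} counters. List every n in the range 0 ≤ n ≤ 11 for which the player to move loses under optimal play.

0, 1, 2, 11

Build the Grundy sequence with g(k) = mex{g(k−s) : s ∈ {3, 6, 7, 8}, s ≤ k}:
k:     0  1  2  3  4  5  6  7  8  9 10 11
g(k):  0  0  0  1  1  1  2  2  2  3  3  0
The P-positions (g = 0) in 0..11 are 0, 1, 2, 11.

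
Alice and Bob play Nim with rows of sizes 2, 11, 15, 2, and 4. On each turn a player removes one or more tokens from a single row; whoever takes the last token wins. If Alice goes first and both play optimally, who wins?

Nim-sum: 2 ⊕ 11 ⊕ 15 ⊕ 2 ⊕ 4 = 0.
The nim-sum is 0, so this is a P-position: the player to move is in a losing position under optimal play; Alice is about to move from it and so loses — Bob wins.

Bob wins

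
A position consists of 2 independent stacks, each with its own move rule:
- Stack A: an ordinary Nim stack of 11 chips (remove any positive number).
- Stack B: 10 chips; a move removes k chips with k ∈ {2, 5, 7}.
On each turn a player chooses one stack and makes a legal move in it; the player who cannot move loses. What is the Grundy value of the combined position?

Stack A is a plain Nim stack of size 11, so its Grundy value is 11.
Grundy values for stack B (subtraction set {2, 5, 7}):
g(0) = mex{} = 0
g(1) = mex{} = 0
g(2) = mex{0} = 1
g(3) = mex{0} = 1
g(4) = mex{1} = 0
g(5) = mex{0,1} = 2
g(6) = mex{0} = 1
g(7) = mex{0,1,2} = 3
g(8) = mex{0,1} = 2
g(9) = mex{0,1,3} = 2
g(10) = mex{1,2} = 0
So g(10) = 0.
The value of a disjunctive sum is the nim-sum of the parts.
Combined value = 11 ⊕ 0 = 11.

11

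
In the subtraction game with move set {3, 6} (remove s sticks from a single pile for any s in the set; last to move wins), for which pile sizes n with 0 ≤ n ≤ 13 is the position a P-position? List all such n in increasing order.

0, 1, 2, 9, 10, 11

Grundy values for subtraction set {3, 6}:
k:     0  1  2  3  4  5  6  7  8  9 10 11 12 13
g(k):  0  0  0  1  1  1  2  2  2  0  0  0  1  1
The P-positions (g = 0) in 0..13 are 0, 1, 2, 9, 10, 11.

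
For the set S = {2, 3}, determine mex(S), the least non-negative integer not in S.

0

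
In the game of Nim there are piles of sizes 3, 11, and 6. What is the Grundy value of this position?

Bitwise XOR of the heap sizes:
  0011  (3)
  1011  (11)
  0110  (6)
  ----
  1110  (14)

14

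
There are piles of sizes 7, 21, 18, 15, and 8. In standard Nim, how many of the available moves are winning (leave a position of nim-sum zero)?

3

In binary:
  00111  (7)
  10101  (21)
  10010  (18)
  01111  (15)
  01000  (8)
  -----
  00111  (7)
The overall nim-sum is X = 7. A pile of size p has a winning move iff p XOR X < p (reduce it to p XOR X).
  7: 7 XOR 7 = 0 < 7 — winning move (to 0).
  21: 21 XOR 7 = 18 < 21 — winning move (to 18).
  18: 18 XOR 7 = 21 ≥ 18 — no move.
  15: 15 XOR 7 = 8 < 15 — winning move (to 8).
  8: 8 XOR 7 = 15 ≥ 8 — no move.
That gives 3 winning moves.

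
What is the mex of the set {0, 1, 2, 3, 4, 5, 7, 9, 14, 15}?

6

The values 0, 1, 2, 3, 4, 5 are all present; 6 is the first non-negative integer missing from the set.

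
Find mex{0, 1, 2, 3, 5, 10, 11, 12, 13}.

4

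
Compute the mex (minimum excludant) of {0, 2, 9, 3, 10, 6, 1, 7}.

The values 0, 1, 2, 3 are all present; 4 is the first non-negative integer missing from the set.

4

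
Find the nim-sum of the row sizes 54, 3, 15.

58

In binary:
  110110  (54)
  000011  (3)
  001111  (15)
  ------
  111010  (58)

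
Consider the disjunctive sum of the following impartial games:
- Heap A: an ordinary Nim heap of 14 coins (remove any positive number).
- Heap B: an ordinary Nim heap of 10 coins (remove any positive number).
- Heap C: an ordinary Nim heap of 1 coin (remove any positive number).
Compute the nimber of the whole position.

5

Heap A is a plain Nim heap of size 14, so its Grundy value is 14.
Heap B is a plain Nim heap of size 10, so its Grundy value is 10.
Heap C is a plain Nim heap of size 1, so its Grundy value is 1.
By the Sprague-Grundy theorem, the Grundy value of a sum of independent games is the XOR of the component values.
Combined value = 14 XOR 10 XOR 1 = 5.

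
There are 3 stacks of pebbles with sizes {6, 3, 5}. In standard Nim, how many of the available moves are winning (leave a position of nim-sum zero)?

Write each in binary and XOR column by column:
  110  (6)
  011  (3)
  101  (5)
  ---
  000  (0)
The nim-sum is already 0, so every move leaves a nonzero nim-sum — there are no winning moves.

0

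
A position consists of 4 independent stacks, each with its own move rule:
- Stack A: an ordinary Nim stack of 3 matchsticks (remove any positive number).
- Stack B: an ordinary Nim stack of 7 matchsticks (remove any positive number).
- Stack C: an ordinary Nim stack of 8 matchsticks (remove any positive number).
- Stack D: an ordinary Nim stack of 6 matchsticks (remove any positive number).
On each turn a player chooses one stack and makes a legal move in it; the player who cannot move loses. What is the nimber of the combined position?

10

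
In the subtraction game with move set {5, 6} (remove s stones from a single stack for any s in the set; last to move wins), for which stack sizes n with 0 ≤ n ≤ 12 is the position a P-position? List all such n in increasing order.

0, 1, 2, 3, 4, 11, 12

Grundy values for subtraction set {5, 6}:
k:     0  1  2  3  4  5  6  7  8  9 10 11 12
g(k):  0  0  0  0  0  1  1  1  1  1  2  0  0
The P-positions (g = 0) in 0..12 are 0, 1, 2, 3, 4, 11, 12.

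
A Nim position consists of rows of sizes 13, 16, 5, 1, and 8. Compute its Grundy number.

In binary:
  01101  (13)
  10000  (16)
  00101  (5)
  00001  (1)
  01000  (8)
  -----
  10001  (17)

17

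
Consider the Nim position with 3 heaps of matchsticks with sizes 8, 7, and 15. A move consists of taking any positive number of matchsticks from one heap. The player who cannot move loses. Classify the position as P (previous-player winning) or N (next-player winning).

Write each in binary and XOR column by column:
  1000  (8)
  0111  (7)
  1111  (15)
  ----
  0000  (0)
The nim-sum is 0, so this is a P-position: the player to move is in a losing position under optimal play.

P-position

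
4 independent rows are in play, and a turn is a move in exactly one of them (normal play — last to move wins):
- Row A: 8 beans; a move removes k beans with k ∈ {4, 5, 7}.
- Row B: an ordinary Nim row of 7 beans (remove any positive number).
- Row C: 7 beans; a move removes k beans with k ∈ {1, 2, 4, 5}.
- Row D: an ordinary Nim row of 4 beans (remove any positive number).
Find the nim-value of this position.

For row A, compute g(0), g(1), … with moves {4, 5, 7}:
g(0) = mex{} = 0
g(1) = mex{} = 0
g(2) = mex{} = 0
g(3) = mex{} = 0
g(4) = mex{0} = 1
g(5) = mex{0} = 1
g(6) = mex{0} = 1
g(7) = mex{0} = 1
g(8) = mex{0,1} = 2
So g(8) = 2.
Row B is a plain Nim row of size 7, so its Grundy value is 7.
Build the Grundy sequence for row C with g(k) = mex{g(k−s) : s ∈ {1, 2, 4, 5}, s ≤ k}:
g(0) = mex{} = 0
g(1) = mex{0} = 1
g(2) = mex{0,1} = 2
g(3) = mex{1,2} = 0
g(4) = mex{0,2} = 1
g(5) = mex{0,1} = 2
g(6) = mex{1,2} = 0
g(7) = mex{0,2} = 1
So g(7) = 1.
Row D is a plain Nim row of size 4, so its Grundy value is 4.
By the Sprague-Grundy theorem, the Grundy value of a sum of independent games is the XOR of the component values.
Combined value = 2 XOR 7 XOR 1 XOR 4 = 0.

0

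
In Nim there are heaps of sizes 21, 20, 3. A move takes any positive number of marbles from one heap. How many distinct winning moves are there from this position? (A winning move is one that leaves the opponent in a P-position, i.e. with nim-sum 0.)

Nim-sum: 21 ⊕ 20 ⊕ 3 = 2.
The overall nim-sum is X = 2. A heap of size p has a winning move iff p XOR X < p (reduce it to p XOR X).
  21: 21 XOR 2 = 23 ≥ 21 — no move.
  20: 20 XOR 2 = 22 ≥ 20 — no move.
  3: 3 XOR 2 = 1 < 3 — winning move (to 1).
That gives 1 winning move.

1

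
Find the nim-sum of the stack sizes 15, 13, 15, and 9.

4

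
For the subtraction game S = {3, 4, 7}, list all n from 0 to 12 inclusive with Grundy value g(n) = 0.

0, 1, 2, 10, 11, 12

Grundy values for subtraction set {3, 4, 7}:
g(0) = mex{} = 0
g(1) = mex{} = 0
g(2) = mex{} = 0
g(3) = mex{0} = 1
g(4) = mex{0} = 1
g(5) = mex{0} = 1
g(6) = mex{0,1} = 2
g(7) = mex{0,1} = 2
g(8) = mex{0,1} = 2
g(9) = mex{0,1,2} = 3
g(10) = mex{1,2} = 0
g(11) = mex{1,2} = 0
g(12) = mex{1,2,3} = 0
The P-positions (g = 0) in 0..12 are 0, 1, 2, 10, 11, 12.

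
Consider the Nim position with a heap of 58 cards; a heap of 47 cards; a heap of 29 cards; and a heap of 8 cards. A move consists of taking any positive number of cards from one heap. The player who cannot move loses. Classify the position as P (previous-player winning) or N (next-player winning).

Nim-sum: 58 ⊕ 47 ⊕ 29 ⊕ 8 = 0.
The nim-sum is 0, so this is a P-position: the player to move is in a losing position under optimal play.

P-position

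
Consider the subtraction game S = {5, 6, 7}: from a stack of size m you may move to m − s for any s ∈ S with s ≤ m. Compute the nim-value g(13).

0

Build the Grundy sequence with g(k) = mex{g(k−s) : s ∈ {5, 6, 7}, s ≤ k}:
k:     0  1  2  3  4  5  6  7  8  9 10 11 12 13
g(k):  0  0  0  0  0  1  1  1  1  1  2  2  0  0
So g(13) = 0.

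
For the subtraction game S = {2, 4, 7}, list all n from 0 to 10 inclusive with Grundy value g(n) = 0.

0, 1, 6, 9

Grundy values for subtraction set {2, 4, 7}:
g(0) = mex{} = 0
g(1) = mex{} = 0
g(2) = mex{0} = 1
g(3) = mex{0} = 1
g(4) = mex{0,1} = 2
g(5) = mex{0,1} = 2
g(6) = mex{1,2} = 0
g(7) = mex{0,1,2} = 3
g(8) = mex{0,2} = 1
g(9) = mex{1,2,3} = 0
g(10) = mex{0,1} = 2
The P-positions (g = 0) in 0..10 are 0, 1, 6, 9.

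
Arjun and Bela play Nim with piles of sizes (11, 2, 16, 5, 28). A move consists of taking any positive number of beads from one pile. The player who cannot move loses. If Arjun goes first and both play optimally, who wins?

Bela wins

Compute the nim-sum pairwise:
11 XOR 2 = 9
9 XOR 16 = 25
25 XOR 5 = 28
28 XOR 28 = 0
The nim-sum is 0, so this is a P-position: the player to move is in a losing position under optimal play; Arjun is about to move from it and so loses — Bela wins.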